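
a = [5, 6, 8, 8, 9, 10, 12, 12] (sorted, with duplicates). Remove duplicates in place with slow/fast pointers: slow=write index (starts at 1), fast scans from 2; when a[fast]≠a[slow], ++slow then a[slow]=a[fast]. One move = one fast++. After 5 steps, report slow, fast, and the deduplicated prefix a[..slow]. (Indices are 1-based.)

slow=1 fast=2: a[fast]=6≠a[slow]=5 write a[2]=6, slow++,fast++
slow=2 fast=3: a[fast]=8≠a[slow]=6 write a[3]=8, slow++,fast++
slow=3 fast=4: a[fast]=8=a[slow] dup, fast++
slow=3 fast=5: a[fast]=9≠a[slow]=8 write a[4]=9, slow++,fast++
slow=4 fast=6: a[fast]=10≠a[slow]=9 write a[5]=10, slow++,fast++

slow=5, fast=7, prefix=[5, 6, 8, 9, 10]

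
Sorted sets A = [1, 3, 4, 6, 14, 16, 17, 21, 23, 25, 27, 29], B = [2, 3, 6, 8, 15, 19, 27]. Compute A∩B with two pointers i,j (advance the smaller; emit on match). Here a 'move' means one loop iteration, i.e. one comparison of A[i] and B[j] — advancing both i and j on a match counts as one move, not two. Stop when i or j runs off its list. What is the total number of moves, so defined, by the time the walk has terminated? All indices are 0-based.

15 moves

[i=0,j=0] 1<2 → i++
[i=1,j=0] 3>2 → j++
[i=1,j=1] 3==3 emit → i++,j++
[i=2,j=2] 4<6 → i++
[i=3,j=2] 6==6 emit → i++,j++
[i=4,j=3] 14>8 → j++
[i=4,j=4] 14<15 → i++
[i=5,j=4] 16>15 → j++
[i=5,j=5] 16<19 → i++
[i=6,j=5] 17<19 → i++
[i=7,j=5] 21>19 → j++
[i=7,j=6] 21<27 → i++
[i=8,j=6] 23<27 → i++
[i=9,j=6] 25<27 → i++
[i=10,j=6] 27==27 emit → i++,j++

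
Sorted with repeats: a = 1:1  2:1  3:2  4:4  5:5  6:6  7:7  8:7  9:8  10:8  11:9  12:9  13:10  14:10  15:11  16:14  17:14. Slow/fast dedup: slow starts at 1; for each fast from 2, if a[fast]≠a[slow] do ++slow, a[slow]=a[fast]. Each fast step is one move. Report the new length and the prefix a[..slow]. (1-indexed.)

slow=1 fast=2: a[fast]=1=a[slow] dup, fast++
slow=1 fast=3: a[fast]=2≠a[slow]=1 write a[2]=2, slow++,fast++
slow=2 fast=4: a[fast]=4≠a[slow]=2 write a[3]=4, slow++,fast++
slow=3 fast=5: a[fast]=5≠a[slow]=4 write a[4]=5, slow++,fast++
slow=4 fast=6: a[fast]=6≠a[slow]=5 write a[5]=6, slow++,fast++
slow=5 fast=7: a[fast]=7≠a[slow]=6 write a[6]=7, slow++,fast++
slow=6 fast=8: a[fast]=7=a[slow] dup, fast++
slow=6 fast=9: a[fast]=8≠a[slow]=7 write a[7]=8, slow++,fast++
slow=7 fast=10: a[fast]=8=a[slow] dup, fast++
slow=7 fast=11: a[fast]=9≠a[slow]=8 write a[8]=9, slow++,fast++
slow=8 fast=12: a[fast]=9=a[slow] dup, fast++
slow=8 fast=13: a[fast]=10≠a[slow]=9 write a[9]=10, slow++,fast++
slow=9 fast=14: a[fast]=10=a[slow] dup, fast++
slow=9 fast=15: a[fast]=11≠a[slow]=10 write a[10]=11, slow++,fast++
slow=10 fast=16: a[fast]=14≠a[slow]=11 write a[11]=14, slow++,fast++
slow=11 fast=17: a[fast]=14=a[slow] dup, fast++

length 11; prefix = [1, 2, 4, 5, 6, 7, 8, 9, 10, 11, 14]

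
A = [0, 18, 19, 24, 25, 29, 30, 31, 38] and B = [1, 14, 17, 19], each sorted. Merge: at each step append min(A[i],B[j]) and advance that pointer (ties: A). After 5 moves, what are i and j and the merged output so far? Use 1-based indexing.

i=3, j=4, merged so far=[0, 1, 14, 17, 18]

[i=1,j=1] A[i]=0<=B[j]=1 take 0 → i++
[i=2,j=1] A[i]=18>B[j]=1 take 1 → j++
[i=2,j=2] A[i]=18>B[j]=14 take 14 → j++
[i=2,j=3] A[i]=18>B[j]=17 take 17 → j++
[i=2,j=4] A[i]=18<=B[j]=19 take 18 → i++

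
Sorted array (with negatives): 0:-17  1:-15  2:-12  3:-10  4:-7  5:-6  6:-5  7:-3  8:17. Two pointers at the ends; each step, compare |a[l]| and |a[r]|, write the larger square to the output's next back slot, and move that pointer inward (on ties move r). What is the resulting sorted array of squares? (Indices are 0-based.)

[9, 25, 36, 49, 100, 144, 225, 289, 289]

l=0 r=8: |-17|<=|17| out[8]=289, r--
l=0 r=7: |-17|>|-3| out[7]=289, l++
l=1 r=7: |-15|>|-3| out[6]=225, l++
l=2 r=7: |-12|>|-3| out[5]=144, l++
l=3 r=7: |-10|>|-3| out[4]=100, l++
l=4 r=7: |-7|>|-3| out[3]=49, l++
l=5 r=7: |-6|>|-3| out[2]=36, l++
l=6 r=7: |-5|>|-3| out[1]=25, l++
l=7 r=7: |-3|<=|-3| out[0]=9, r--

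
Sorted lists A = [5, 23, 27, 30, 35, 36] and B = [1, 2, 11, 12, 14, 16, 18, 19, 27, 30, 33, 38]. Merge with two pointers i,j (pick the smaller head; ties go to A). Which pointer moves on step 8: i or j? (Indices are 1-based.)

j

[i=1,j=1] A[i]=5>B[j]=1 take 1 → j++
[i=1,j=2] A[i]=5>B[j]=2 take 2 → j++
[i=1,j=3] A[i]=5<=B[j]=11 take 5 → i++
[i=2,j=3] A[i]=23>B[j]=11 take 11 → j++
[i=2,j=4] A[i]=23>B[j]=12 take 12 → j++
[i=2,j=5] A[i]=23>B[j]=14 take 14 → j++
[i=2,j=6] A[i]=23>B[j]=16 take 16 → j++
[i=2,j=7] A[i]=23>B[j]=18 take 18 → j++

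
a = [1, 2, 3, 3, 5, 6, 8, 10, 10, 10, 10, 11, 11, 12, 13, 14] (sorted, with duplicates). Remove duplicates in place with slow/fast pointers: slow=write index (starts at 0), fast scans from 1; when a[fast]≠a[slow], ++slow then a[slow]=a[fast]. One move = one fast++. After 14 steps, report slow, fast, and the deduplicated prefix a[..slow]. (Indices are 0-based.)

slow=0 fast=1: a[fast]=2≠a[slow]=1 write a[1]=2, slow++,fast++
slow=1 fast=2: a[fast]=3≠a[slow]=2 write a[2]=3, slow++,fast++
slow=2 fast=3: a[fast]=3=a[slow] dup, fast++
slow=2 fast=4: a[fast]=5≠a[slow]=3 write a[3]=5, slow++,fast++
slow=3 fast=5: a[fast]=6≠a[slow]=5 write a[4]=6, slow++,fast++
slow=4 fast=6: a[fast]=8≠a[slow]=6 write a[5]=8, slow++,fast++
slow=5 fast=7: a[fast]=10≠a[slow]=8 write a[6]=10, slow++,fast++
slow=6 fast=8: a[fast]=10=a[slow] dup, fast++
slow=6 fast=9: a[fast]=10=a[slow] dup, fast++
slow=6 fast=10: a[fast]=10=a[slow] dup, fast++
slow=6 fast=11: a[fast]=11≠a[slow]=10 write a[7]=11, slow++,fast++
slow=7 fast=12: a[fast]=11=a[slow] dup, fast++
slow=7 fast=13: a[fast]=12≠a[slow]=11 write a[8]=12, slow++,fast++
slow=8 fast=14: a[fast]=13≠a[slow]=12 write a[9]=13, slow++,fast++

slow=9, fast=15, prefix=[1, 2, 3, 5, 6, 8, 10, 11, 12, 13]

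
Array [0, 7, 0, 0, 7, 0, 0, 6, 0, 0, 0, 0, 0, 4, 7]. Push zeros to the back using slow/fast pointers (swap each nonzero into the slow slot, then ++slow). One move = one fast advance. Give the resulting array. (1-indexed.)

[7, 7, 6, 4, 7, 0, 0, 0, 0, 0, 0, 0, 0, 0, 0]

(s=1,f=1) a[fast]=0 → fast++
(s=1,f=2) a[fast]=7≠0 swap→a[1]=7 → slow++,fast++
(s=2,f=3) a[fast]=0 → fast++
(s=2,f=4) a[fast]=0 → fast++
(s=2,f=5) a[fast]=7≠0 swap→a[2]=7 → slow++,fast++
(s=3,f=6) a[fast]=0 → fast++
(s=3,f=7) a[fast]=0 → fast++
(s=3,f=8) a[fast]=6≠0 swap→a[3]=6 → slow++,fast++
(s=4,f=9) a[fast]=0 → fast++
(s=4,f=10) a[fast]=0 → fast++
(s=4,f=11) a[fast]=0 → fast++
(s=4,f=12) a[fast]=0 → fast++
(s=4,f=13) a[fast]=0 → fast++
(s=4,f=14) a[fast]=4≠0 swap→a[4]=4 → slow++,fast++
(s=5,f=15) a[fast]=7≠0 swap→a[5]=7 → slow++,fast++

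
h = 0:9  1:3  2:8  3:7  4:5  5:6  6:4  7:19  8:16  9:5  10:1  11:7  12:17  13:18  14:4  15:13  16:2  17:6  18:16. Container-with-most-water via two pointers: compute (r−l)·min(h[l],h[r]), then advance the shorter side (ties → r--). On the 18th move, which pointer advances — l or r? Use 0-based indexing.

r

l=0 r=18: min(9,16)*18=162 best=162 *, l++
l=1 r=18: min(3,16)*17=51 best=162, l++
l=2 r=18: min(8,16)*16=128 best=162, l++
l=3 r=18: min(7,16)*15=105 best=162, l++
l=4 r=18: min(5,16)*14=70 best=162, l++
l=5 r=18: min(6,16)*13=78 best=162, l++
l=6 r=18: min(4,16)*12=48 best=162, l++
l=7 r=18: min(19,16)*11=176 best=176 *, r--
l=7 r=17: min(19,6)*10=60 best=176, r--
l=7 r=16: min(19,2)*9=18 best=176, r--
l=7 r=15: min(19,13)*8=104 best=176, r--
l=7 r=14: min(19,4)*7=28 best=176, r--
l=7 r=13: min(19,18)*6=108 best=176, r--
l=7 r=12: min(19,17)*5=85 best=176, r--
l=7 r=11: min(19,7)*4=28 best=176, r--
l=7 r=10: min(19,1)*3=3 best=176, r--
l=7 r=9: min(19,5)*2=10 best=176, r--
l=7 r=8: min(19,16)*1=16 best=176, r--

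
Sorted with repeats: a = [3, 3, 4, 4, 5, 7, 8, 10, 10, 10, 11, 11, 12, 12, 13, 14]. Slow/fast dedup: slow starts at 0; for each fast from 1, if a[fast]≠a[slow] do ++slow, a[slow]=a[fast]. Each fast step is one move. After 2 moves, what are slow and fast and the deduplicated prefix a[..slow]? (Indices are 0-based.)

slow=1, fast=3, prefix=[3, 4]

(s=0,f=1) a[fast]=3=a[slow] dup → fast++
(s=0,f=2) a[fast]=4≠a[slow]=3 write a[1]=4 → slow++,fast++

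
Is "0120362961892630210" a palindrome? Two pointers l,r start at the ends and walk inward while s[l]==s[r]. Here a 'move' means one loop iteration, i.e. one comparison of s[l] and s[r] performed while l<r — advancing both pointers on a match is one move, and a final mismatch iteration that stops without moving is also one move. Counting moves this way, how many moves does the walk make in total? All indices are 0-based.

9 moves

l=0 r=18: '0'=='0', l++,r--
l=1 r=17: '1'=='1', l++,r--
l=2 r=16: '2'=='2', l++,r--
l=3 r=15: '0'=='0', l++,r--
l=4 r=14: '3'=='3', l++,r--
l=5 r=13: '6'=='6', l++,r--
l=6 r=12: '2'=='2', l++,r--
l=7 r=11: '9'=='9', l++,r--
l=8 r=10: '6'!='8', stop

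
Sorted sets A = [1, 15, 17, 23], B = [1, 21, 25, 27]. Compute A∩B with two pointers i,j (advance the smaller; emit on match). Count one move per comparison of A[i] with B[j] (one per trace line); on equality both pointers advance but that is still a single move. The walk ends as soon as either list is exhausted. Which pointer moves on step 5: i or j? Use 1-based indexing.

[i=1,j=1] 1==1 emit → i++,j++
[i=2,j=2] 15<21 → i++
[i=3,j=2] 17<21 → i++
[i=4,j=2] 23>21 → j++
[i=4,j=3] 23<25 → i++

i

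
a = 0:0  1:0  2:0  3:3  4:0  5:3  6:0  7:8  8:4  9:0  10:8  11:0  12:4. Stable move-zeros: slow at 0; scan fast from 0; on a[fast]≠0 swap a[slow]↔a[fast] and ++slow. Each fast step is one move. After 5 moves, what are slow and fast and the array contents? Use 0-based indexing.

slow=1, fast=5, a=[3, 0, 0, 0, 0, 3, 0, 8, 4, 0, 8, 0, 4]

(s=0,f=0) a[fast]=0 → fast++
(s=0,f=1) a[fast]=0 → fast++
(s=0,f=2) a[fast]=0 → fast++
(s=0,f=3) a[fast]=3≠0 swap→a[0]=3 → slow++,fast++
(s=1,f=4) a[fast]=0 → fast++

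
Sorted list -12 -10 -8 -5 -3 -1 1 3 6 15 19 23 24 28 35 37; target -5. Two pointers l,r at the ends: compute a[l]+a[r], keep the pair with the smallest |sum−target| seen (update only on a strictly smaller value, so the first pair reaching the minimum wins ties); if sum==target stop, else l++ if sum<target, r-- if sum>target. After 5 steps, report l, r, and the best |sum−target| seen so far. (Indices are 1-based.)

[1,16] -12+37=25 d=30 * → r--
[1,15] -12+35=23 d=28 * → r--
[1,14] -12+28=16 d=21 * → r--
[1,13] -12+24=12 d=17 * → r--
[1,12] -12+23=11 d=16 * → r--

l=1, r=11, best |Δ|=16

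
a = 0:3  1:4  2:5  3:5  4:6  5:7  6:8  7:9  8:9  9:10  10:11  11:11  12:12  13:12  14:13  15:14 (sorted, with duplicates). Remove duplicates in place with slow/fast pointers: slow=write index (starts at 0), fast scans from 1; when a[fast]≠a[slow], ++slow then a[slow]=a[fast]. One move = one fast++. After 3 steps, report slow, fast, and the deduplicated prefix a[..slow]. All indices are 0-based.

slow=2, fast=4, prefix=[3, 4, 5]

(s=0,f=1) a[fast]=4≠a[slow]=3 write a[1]=4 → slow++,fast++
(s=1,f=2) a[fast]=5≠a[slow]=4 write a[2]=5 → slow++,fast++
(s=2,f=3) a[fast]=5=a[slow] dup → fast++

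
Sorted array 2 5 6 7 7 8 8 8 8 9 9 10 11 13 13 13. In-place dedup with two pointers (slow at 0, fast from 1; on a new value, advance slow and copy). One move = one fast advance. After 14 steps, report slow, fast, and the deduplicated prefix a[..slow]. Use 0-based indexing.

slow=8, fast=15, prefix=[2, 5, 6, 7, 8, 9, 10, 11, 13]

(s=0,f=1) a[fast]=5≠a[slow]=2 write a[1]=5 → slow++,fast++
(s=1,f=2) a[fast]=6≠a[slow]=5 write a[2]=6 → slow++,fast++
(s=2,f=3) a[fast]=7≠a[slow]=6 write a[3]=7 → slow++,fast++
(s=3,f=4) a[fast]=7=a[slow] dup → fast++
(s=3,f=5) a[fast]=8≠a[slow]=7 write a[4]=8 → slow++,fast++
(s=4,f=6) a[fast]=8=a[slow] dup → fast++
(s=4,f=7) a[fast]=8=a[slow] dup → fast++
(s=4,f=8) a[fast]=8=a[slow] dup → fast++
(s=4,f=9) a[fast]=9≠a[slow]=8 write a[5]=9 → slow++,fast++
(s=5,f=10) a[fast]=9=a[slow] dup → fast++
(s=5,f=11) a[fast]=10≠a[slow]=9 write a[6]=10 → slow++,fast++
(s=6,f=12) a[fast]=11≠a[slow]=10 write a[7]=11 → slow++,fast++
(s=7,f=13) a[fast]=13≠a[slow]=11 write a[8]=13 → slow++,fast++
(s=8,f=14) a[fast]=13=a[slow] dup → fast++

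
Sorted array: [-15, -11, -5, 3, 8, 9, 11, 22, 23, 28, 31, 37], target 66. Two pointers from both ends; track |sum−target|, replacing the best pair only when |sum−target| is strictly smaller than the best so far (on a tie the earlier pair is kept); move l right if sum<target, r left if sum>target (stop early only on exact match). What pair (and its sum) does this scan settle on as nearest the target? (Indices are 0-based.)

pair (28, 37) with sum 65 (|Δ|=1)

l=0 r=11: -15+37=22 d=44 *, l++
l=1 r=11: -11+37=26 d=40 *, l++
l=2 r=11: -5+37=32 d=34 *, l++
l=3 r=11: 3+37=40 d=26 *, l++
l=4 r=11: 8+37=45 d=21 *, l++
l=5 r=11: 9+37=46 d=20 *, l++
l=6 r=11: 11+37=48 d=18 *, l++
l=7 r=11: 22+37=59 d=7 *, l++
l=8 r=11: 23+37=60 d=6 *, l++
l=9 r=11: 28+37=65 d=1 *, l++
l=10 r=11: 31+37=68 d=2, r--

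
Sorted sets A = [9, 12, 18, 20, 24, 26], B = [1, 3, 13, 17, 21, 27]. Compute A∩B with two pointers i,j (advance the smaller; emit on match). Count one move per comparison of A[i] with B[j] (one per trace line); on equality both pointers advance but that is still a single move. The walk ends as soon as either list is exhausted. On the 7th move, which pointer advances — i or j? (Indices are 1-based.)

i=1 j=1: 9>1, j++
i=1 j=2: 9>3, j++
i=1 j=3: 9<13, i++
i=2 j=3: 12<13, i++
i=3 j=3: 18>13, j++
i=3 j=4: 18>17, j++
i=3 j=5: 18<21, i++

i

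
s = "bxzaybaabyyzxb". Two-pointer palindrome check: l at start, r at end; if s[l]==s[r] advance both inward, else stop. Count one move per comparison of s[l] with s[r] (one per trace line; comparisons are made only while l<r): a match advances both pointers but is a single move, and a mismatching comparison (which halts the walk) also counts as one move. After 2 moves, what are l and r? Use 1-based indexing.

l=3, r=12

[1,14] 'b'=='b' → l++,r--
[2,13] 'x'=='x' → l++,r--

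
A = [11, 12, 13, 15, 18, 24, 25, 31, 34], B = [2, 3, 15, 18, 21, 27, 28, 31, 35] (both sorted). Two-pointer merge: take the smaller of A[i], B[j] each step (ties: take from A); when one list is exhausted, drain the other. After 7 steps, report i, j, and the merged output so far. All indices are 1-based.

i=5, j=4, merged so far=[2, 3, 11, 12, 13, 15, 15]

i=1 j=1: A[i]=11>B[j]=2 take 2, j++
i=1 j=2: A[i]=11>B[j]=3 take 3, j++
i=1 j=3: A[i]=11<=B[j]=15 take 11, i++
i=2 j=3: A[i]=12<=B[j]=15 take 12, i++
i=3 j=3: A[i]=13<=B[j]=15 take 13, i++
i=4 j=3: A[i]=15<=B[j]=15 take 15, i++
i=5 j=3: A[i]=18>B[j]=15 take 15, j++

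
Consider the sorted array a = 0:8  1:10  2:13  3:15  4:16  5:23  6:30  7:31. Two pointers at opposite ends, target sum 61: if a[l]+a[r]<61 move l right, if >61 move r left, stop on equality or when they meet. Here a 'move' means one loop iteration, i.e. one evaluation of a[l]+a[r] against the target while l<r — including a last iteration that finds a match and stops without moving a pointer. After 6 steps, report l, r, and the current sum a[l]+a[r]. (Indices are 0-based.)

l=6, r=7, sum=61

[0,7] 8+31=39 <61 → l++
[1,7] 10+31=41 <61 → l++
[2,7] 13+31=44 <61 → l++
[3,7] 15+31=46 <61 → l++
[4,7] 16+31=47 <61 → l++
[5,7] 23+31=54 <61 → l++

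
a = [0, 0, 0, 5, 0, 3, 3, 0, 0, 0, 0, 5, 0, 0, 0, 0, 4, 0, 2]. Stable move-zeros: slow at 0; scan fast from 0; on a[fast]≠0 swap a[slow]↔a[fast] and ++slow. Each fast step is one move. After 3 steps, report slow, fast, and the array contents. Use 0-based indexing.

slow=0, fast=3, a=[0, 0, 0, 5, 0, 3, 3, 0, 0, 0, 0, 5, 0, 0, 0, 0, 4, 0, 2]

(s=0,f=0) a[fast]=0 → fast++
(s=0,f=1) a[fast]=0 → fast++
(s=0,f=2) a[fast]=0 → fast++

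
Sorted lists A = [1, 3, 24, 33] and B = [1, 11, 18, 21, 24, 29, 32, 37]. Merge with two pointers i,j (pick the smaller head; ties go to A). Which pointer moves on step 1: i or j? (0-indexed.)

i=0 j=0: A[i]=1<=B[j]=1 take 1, i++

i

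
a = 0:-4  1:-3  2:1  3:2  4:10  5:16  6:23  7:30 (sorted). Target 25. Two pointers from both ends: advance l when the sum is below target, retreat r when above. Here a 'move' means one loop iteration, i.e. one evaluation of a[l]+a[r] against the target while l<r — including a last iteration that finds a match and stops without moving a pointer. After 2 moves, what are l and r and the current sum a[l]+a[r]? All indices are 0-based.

[0,7] -4+30=26 >25 → r--
[0,6] -4+23=19 <25 → l++

l=1, r=6, sum=20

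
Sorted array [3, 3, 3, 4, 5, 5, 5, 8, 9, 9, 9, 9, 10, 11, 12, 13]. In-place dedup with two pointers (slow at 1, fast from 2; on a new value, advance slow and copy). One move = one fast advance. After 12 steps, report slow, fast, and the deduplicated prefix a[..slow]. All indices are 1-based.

slow=6, fast=14, prefix=[3, 4, 5, 8, 9, 10]

slow=1 fast=2: a[fast]=3=a[slow] dup, fast++
slow=1 fast=3: a[fast]=3=a[slow] dup, fast++
slow=1 fast=4: a[fast]=4≠a[slow]=3 write a[2]=4, slow++,fast++
slow=2 fast=5: a[fast]=5≠a[slow]=4 write a[3]=5, slow++,fast++
slow=3 fast=6: a[fast]=5=a[slow] dup, fast++
slow=3 fast=7: a[fast]=5=a[slow] dup, fast++
slow=3 fast=8: a[fast]=8≠a[slow]=5 write a[4]=8, slow++,fast++
slow=4 fast=9: a[fast]=9≠a[slow]=8 write a[5]=9, slow++,fast++
slow=5 fast=10: a[fast]=9=a[slow] dup, fast++
slow=5 fast=11: a[fast]=9=a[slow] dup, fast++
slow=5 fast=12: a[fast]=9=a[slow] dup, fast++
slow=5 fast=13: a[fast]=10≠a[slow]=9 write a[6]=10, slow++,fast++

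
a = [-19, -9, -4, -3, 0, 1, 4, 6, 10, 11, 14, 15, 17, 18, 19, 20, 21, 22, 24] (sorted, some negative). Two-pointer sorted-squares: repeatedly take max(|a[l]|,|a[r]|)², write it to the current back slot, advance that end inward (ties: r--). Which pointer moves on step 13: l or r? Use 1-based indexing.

l=1 r=19: |-19|<=|24| out[19]=576, r--
l=1 r=18: |-19|<=|22| out[18]=484, r--
l=1 r=17: |-19|<=|21| out[17]=441, r--
l=1 r=16: |-19|<=|20| out[16]=400, r--
l=1 r=15: |-19|<=|19| out[15]=361, r--
l=1 r=14: |-19|>|18| out[14]=361, l++
l=2 r=14: |-9|<=|18| out[13]=324, r--
l=2 r=13: |-9|<=|17| out[12]=289, r--
l=2 r=12: |-9|<=|15| out[11]=225, r--
l=2 r=11: |-9|<=|14| out[10]=196, r--
l=2 r=10: |-9|<=|11| out[9]=121, r--
l=2 r=9: |-9|<=|10| out[8]=100, r--
l=2 r=8: |-9|>|6| out[7]=81, l++

l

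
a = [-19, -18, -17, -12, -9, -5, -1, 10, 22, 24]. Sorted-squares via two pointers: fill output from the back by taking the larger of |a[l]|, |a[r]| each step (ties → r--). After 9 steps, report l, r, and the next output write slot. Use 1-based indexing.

[1,10] |-19|<=|24| out[10]=576 → r--
[1,9] |-19|<=|22| out[9]=484 → r--
[1,8] |-19|>|10| out[8]=361 → l++
[2,8] |-18|>|10| out[7]=324 → l++
[3,8] |-17|>|10| out[6]=289 → l++
[4,8] |-12|>|10| out[5]=144 → l++
[5,8] |-9|<=|10| out[4]=100 → r--
[5,7] |-9|>|-1| out[3]=81 → l++
[6,7] |-5|>|-1| out[2]=25 → l++

l=7, r=7, next write slot=1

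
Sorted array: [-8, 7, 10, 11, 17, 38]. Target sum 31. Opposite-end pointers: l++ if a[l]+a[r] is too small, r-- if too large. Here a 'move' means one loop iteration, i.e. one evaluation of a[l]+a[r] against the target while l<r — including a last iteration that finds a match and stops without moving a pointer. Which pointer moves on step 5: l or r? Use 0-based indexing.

l=0 r=5: -8+38=30 <31, l++
l=1 r=5: 7+38=45 >31, r--
l=1 r=4: 7+17=24 <31, l++
l=2 r=4: 10+17=27 <31, l++
l=3 r=4: 11+17=28 <31, l++

l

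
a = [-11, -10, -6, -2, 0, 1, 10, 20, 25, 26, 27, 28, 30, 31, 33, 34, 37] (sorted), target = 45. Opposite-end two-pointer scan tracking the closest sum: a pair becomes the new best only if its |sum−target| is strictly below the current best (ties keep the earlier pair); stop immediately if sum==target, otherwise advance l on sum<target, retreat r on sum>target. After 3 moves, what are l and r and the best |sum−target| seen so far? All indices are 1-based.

[1,17] -11+37=26 d=19 * → l++
[2,17] -10+37=27 d=18 * → l++
[3,17] -6+37=31 d=14 * → l++

l=4, r=17, best |Δ|=14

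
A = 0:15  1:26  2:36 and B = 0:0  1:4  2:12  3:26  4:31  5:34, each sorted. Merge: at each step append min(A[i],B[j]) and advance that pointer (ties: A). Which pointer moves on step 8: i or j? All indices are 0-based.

[i=0,j=0] A[i]=15>B[j]=0 take 0 → j++
[i=0,j=1] A[i]=15>B[j]=4 take 4 → j++
[i=0,j=2] A[i]=15>B[j]=12 take 12 → j++
[i=0,j=3] A[i]=15<=B[j]=26 take 15 → i++
[i=1,j=3] A[i]=26<=B[j]=26 take 26 → i++
[i=2,j=3] A[i]=36>B[j]=26 take 26 → j++
[i=2,j=4] A[i]=36>B[j]=31 take 31 → j++
[i=2,j=5] A[i]=36>B[j]=34 take 34 → j++

j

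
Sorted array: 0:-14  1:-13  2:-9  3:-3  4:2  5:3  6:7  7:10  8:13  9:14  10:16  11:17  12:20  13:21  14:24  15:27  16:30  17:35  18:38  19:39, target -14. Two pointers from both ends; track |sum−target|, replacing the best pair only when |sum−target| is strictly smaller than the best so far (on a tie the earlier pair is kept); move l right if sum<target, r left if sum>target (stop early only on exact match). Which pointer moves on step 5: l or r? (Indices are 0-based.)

[0,19] -14+39=25 d=39 * → r--
[0,18] -14+38=24 d=38 * → r--
[0,17] -14+35=21 d=35 * → r--
[0,16] -14+30=16 d=30 * → r--
[0,15] -14+27=13 d=27 * → r--

r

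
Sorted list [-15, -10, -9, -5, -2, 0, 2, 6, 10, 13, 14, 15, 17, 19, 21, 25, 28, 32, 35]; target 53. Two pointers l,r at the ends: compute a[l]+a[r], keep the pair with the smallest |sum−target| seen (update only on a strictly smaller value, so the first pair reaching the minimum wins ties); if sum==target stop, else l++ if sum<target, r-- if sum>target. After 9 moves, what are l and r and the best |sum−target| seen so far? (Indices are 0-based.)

l=9, r=18, best |Δ|=8

l=0 r=18: -15+35=20 d=33 *, l++
l=1 r=18: -10+35=25 d=28 *, l++
l=2 r=18: -9+35=26 d=27 *, l++
l=3 r=18: -5+35=30 d=23 *, l++
l=4 r=18: -2+35=33 d=20 *, l++
l=5 r=18: 0+35=35 d=18 *, l++
l=6 r=18: 2+35=37 d=16 *, l++
l=7 r=18: 6+35=41 d=12 *, l++
l=8 r=18: 10+35=45 d=8 *, l++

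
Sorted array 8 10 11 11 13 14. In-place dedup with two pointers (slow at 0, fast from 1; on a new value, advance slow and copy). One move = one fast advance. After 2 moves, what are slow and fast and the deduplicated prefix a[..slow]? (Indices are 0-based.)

(s=0,f=1) a[fast]=10≠a[slow]=8 write a[1]=10 → slow++,fast++
(s=1,f=2) a[fast]=11≠a[slow]=10 write a[2]=11 → slow++,fast++

slow=2, fast=3, prefix=[8, 10, 11]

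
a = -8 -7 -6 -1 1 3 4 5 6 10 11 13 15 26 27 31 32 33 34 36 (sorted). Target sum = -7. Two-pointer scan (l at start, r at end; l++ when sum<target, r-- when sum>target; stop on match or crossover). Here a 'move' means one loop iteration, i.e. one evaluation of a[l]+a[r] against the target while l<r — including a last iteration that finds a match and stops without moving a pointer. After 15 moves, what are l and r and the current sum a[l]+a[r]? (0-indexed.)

l=0, r=4, sum=-7

[0,19] -8+36=28 >-7 → r--
[0,18] -8+34=26 >-7 → r--
[0,17] -8+33=25 >-7 → r--
[0,16] -8+32=24 >-7 → r--
[0,15] -8+31=23 >-7 → r--
[0,14] -8+27=19 >-7 → r--
[0,13] -8+26=18 >-7 → r--
[0,12] -8+15=7 >-7 → r--
[0,11] -8+13=5 >-7 → r--
[0,10] -8+11=3 >-7 → r--
[0,9] -8+10=2 >-7 → r--
[0,8] -8+6=-2 >-7 → r--
[0,7] -8+5=-3 >-7 → r--
[0,6] -8+4=-4 >-7 → r--
[0,5] -8+3=-5 >-7 → r--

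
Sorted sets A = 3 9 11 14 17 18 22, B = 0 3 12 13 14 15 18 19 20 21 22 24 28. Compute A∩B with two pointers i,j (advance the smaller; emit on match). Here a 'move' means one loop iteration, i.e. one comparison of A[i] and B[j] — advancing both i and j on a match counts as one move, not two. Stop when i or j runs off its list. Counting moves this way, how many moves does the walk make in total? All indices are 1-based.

[i=1,j=1] 3>0 → j++
[i=1,j=2] 3==3 emit → i++,j++
[i=2,j=3] 9<12 → i++
[i=3,j=3] 11<12 → i++
[i=4,j=3] 14>12 → j++
[i=4,j=4] 14>13 → j++
[i=4,j=5] 14==14 emit → i++,j++
[i=5,j=6] 17>15 → j++
[i=5,j=7] 17<18 → i++
[i=6,j=7] 18==18 emit → i++,j++
[i=7,j=8] 22>19 → j++
[i=7,j=9] 22>20 → j++
[i=7,j=10] 22>21 → j++
[i=7,j=11] 22==22 emit → i++,j++

14 moves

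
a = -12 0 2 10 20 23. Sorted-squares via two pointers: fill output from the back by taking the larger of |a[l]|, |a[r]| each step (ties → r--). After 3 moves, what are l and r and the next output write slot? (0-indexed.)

l=1, r=3, next write slot=2

l=0 r=5: |-12|<=|23| out[5]=529, r--
l=0 r=4: |-12|<=|20| out[4]=400, r--
l=0 r=3: |-12|>|10| out[3]=144, l++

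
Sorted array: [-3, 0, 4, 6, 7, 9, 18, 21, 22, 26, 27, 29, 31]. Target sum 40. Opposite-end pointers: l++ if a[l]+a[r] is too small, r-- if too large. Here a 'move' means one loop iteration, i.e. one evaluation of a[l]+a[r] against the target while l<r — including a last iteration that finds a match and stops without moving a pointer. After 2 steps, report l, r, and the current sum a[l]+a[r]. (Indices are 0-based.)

l=2, r=12, sum=35

[0,12] -3+31=28 <40 → l++
[1,12] 0+31=31 <40 → l++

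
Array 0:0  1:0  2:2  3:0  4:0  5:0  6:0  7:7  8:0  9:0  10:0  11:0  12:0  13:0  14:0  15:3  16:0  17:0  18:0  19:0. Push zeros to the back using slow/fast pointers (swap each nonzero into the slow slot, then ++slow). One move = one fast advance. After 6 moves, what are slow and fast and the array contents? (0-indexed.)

(s=0,f=0) a[fast]=0 → fast++
(s=0,f=1) a[fast]=0 → fast++
(s=0,f=2) a[fast]=2≠0 swap→a[0]=2 → slow++,fast++
(s=1,f=3) a[fast]=0 → fast++
(s=1,f=4) a[fast]=0 → fast++
(s=1,f=5) a[fast]=0 → fast++

slow=1, fast=6, a=[2, 0, 0, 0, 0, 0, 0, 7, 0, 0, 0, 0, 0, 0, 0, 3, 0, 0, 0, 0]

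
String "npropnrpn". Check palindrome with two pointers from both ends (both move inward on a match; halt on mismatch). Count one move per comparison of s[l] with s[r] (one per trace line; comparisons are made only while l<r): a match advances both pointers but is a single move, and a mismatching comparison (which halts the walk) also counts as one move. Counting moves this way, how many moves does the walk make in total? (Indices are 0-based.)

4 moves

l=0 r=8: 'n'=='n', l++,r--
l=1 r=7: 'p'=='p', l++,r--
l=2 r=6: 'r'=='r', l++,r--
l=3 r=5: 'o'!='n', stop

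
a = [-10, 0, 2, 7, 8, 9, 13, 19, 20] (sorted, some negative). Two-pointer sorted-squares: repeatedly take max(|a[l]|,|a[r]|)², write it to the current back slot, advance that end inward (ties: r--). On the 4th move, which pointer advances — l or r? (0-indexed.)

l

[0,8] |-10|<=|20| out[8]=400 → r--
[0,7] |-10|<=|19| out[7]=361 → r--
[0,6] |-10|<=|13| out[6]=169 → r--
[0,5] |-10|>|9| out[5]=100 → l++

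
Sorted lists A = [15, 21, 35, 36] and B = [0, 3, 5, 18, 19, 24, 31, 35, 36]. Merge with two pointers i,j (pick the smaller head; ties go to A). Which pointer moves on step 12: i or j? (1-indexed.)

[i=1,j=1] A[i]=15>B[j]=0 take 0 → j++
[i=1,j=2] A[i]=15>B[j]=3 take 3 → j++
[i=1,j=3] A[i]=15>B[j]=5 take 5 → j++
[i=1,j=4] A[i]=15<=B[j]=18 take 15 → i++
[i=2,j=4] A[i]=21>B[j]=18 take 18 → j++
[i=2,j=5] A[i]=21>B[j]=19 take 19 → j++
[i=2,j=6] A[i]=21<=B[j]=24 take 21 → i++
[i=3,j=6] A[i]=35>B[j]=24 take 24 → j++
[i=3,j=7] A[i]=35>B[j]=31 take 31 → j++
[i=3,j=8] A[i]=35<=B[j]=35 take 35 → i++
[i=4,j=8] A[i]=36>B[j]=35 take 35 → j++
[i=4,j=9] A[i]=36<=B[j]=36 take 36 → i++

i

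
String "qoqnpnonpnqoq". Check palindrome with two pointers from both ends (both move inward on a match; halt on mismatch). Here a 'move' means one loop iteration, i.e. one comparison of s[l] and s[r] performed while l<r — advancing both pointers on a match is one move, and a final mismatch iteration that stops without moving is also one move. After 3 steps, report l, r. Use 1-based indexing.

l=4, r=10

[1,13] 'q'=='q' → l++,r--
[2,12] 'o'=='o' → l++,r--
[3,11] 'q'=='q' → l++,r--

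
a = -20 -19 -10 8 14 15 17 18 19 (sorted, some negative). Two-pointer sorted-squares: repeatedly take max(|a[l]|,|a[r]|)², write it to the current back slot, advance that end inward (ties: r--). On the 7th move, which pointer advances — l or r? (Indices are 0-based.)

r

[0,8] |-20|>|19| out[8]=400 → l++
[1,8] |-19|<=|19| out[7]=361 → r--
[1,7] |-19|>|18| out[6]=361 → l++
[2,7] |-10|<=|18| out[5]=324 → r--
[2,6] |-10|<=|17| out[4]=289 → r--
[2,5] |-10|<=|15| out[3]=225 → r--
[2,4] |-10|<=|14| out[2]=196 → r--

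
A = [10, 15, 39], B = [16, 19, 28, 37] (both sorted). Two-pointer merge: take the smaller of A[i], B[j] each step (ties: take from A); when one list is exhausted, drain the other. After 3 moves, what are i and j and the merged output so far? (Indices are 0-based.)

i=2, j=1, merged so far=[10, 15, 16]

[i=0,j=0] A[i]=10<=B[j]=16 take 10 → i++
[i=1,j=0] A[i]=15<=B[j]=16 take 15 → i++
[i=2,j=0] A[i]=39>B[j]=16 take 16 → j++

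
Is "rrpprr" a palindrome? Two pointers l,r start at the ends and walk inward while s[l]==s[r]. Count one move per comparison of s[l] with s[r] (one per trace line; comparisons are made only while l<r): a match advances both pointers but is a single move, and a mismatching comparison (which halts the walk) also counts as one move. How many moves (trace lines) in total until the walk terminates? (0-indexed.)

l=0 r=5: 'r'=='r', l++,r--
l=1 r=4: 'r'=='r', l++,r--
l=2 r=3: 'p'=='p', l++,r--

3 moves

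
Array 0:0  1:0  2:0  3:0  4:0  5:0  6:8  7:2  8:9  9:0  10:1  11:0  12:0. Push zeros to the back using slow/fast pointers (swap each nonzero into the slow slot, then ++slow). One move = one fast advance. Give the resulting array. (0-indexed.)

(s=0,f=0) a[fast]=0 → fast++
(s=0,f=1) a[fast]=0 → fast++
(s=0,f=2) a[fast]=0 → fast++
(s=0,f=3) a[fast]=0 → fast++
(s=0,f=4) a[fast]=0 → fast++
(s=0,f=5) a[fast]=0 → fast++
(s=0,f=6) a[fast]=8≠0 swap→a[0]=8 → slow++,fast++
(s=1,f=7) a[fast]=2≠0 swap→a[1]=2 → slow++,fast++
(s=2,f=8) a[fast]=9≠0 swap→a[2]=9 → slow++,fast++
(s=3,f=9) a[fast]=0 → fast++
(s=3,f=10) a[fast]=1≠0 swap→a[3]=1 → slow++,fast++
(s=4,f=11) a[fast]=0 → fast++
(s=4,f=12) a[fast]=0 → fast++

[8, 2, 9, 1, 0, 0, 0, 0, 0, 0, 0, 0, 0]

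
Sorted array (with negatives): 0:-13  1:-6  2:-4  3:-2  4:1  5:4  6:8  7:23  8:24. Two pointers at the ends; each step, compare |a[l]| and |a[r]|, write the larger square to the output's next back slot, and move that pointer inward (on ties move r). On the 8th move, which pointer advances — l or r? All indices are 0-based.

l=0 r=8: |-13|<=|24| out[8]=576, r--
l=0 r=7: |-13|<=|23| out[7]=529, r--
l=0 r=6: |-13|>|8| out[6]=169, l++
l=1 r=6: |-6|<=|8| out[5]=64, r--
l=1 r=5: |-6|>|4| out[4]=36, l++
l=2 r=5: |-4|<=|4| out[3]=16, r--
l=2 r=4: |-4|>|1| out[2]=16, l++
l=3 r=4: |-2|>|1| out[1]=4, l++

l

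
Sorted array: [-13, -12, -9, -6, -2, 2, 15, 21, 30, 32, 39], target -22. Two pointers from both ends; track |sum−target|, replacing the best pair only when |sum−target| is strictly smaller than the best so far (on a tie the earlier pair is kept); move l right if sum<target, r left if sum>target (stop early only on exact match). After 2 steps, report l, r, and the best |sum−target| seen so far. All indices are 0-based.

[0,10] -13+39=26 d=48 * → r--
[0,9] -13+32=19 d=41 * → r--

l=0, r=8, best |Δ|=41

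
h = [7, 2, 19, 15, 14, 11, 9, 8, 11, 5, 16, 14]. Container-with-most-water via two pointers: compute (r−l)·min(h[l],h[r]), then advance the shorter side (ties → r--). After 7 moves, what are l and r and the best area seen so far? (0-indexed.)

l=2, r=6, best area=128

[0,11] min(7,14)*11=77 best=77 * → l++
[1,11] min(2,14)*10=20 best=77 → l++
[2,11] min(19,14)*9=126 best=126 * → r--
[2,10] min(19,16)*8=128 best=128 * → r--
[2,9] min(19,5)*7=35 best=128 → r--
[2,8] min(19,11)*6=66 best=128 → r--
[2,7] min(19,8)*5=40 best=128 → r--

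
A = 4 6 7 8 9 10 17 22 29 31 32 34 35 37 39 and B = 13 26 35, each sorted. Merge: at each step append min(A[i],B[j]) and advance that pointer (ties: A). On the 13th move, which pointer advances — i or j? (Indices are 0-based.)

i=0 j=0: A[i]=4<=B[j]=13 take 4, i++
i=1 j=0: A[i]=6<=B[j]=13 take 6, i++
i=2 j=0: A[i]=7<=B[j]=13 take 7, i++
i=3 j=0: A[i]=8<=B[j]=13 take 8, i++
i=4 j=0: A[i]=9<=B[j]=13 take 9, i++
i=5 j=0: A[i]=10<=B[j]=13 take 10, i++
i=6 j=0: A[i]=17>B[j]=13 take 13, j++
i=6 j=1: A[i]=17<=B[j]=26 take 17, i++
i=7 j=1: A[i]=22<=B[j]=26 take 22, i++
i=8 j=1: A[i]=29>B[j]=26 take 26, j++
i=8 j=2: A[i]=29<=B[j]=35 take 29, i++
i=9 j=2: A[i]=31<=B[j]=35 take 31, i++
i=10 j=2: A[i]=32<=B[j]=35 take 32, i++

i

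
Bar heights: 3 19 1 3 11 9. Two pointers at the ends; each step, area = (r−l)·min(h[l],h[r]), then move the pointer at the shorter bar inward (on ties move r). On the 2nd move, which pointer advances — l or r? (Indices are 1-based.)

r

[1,6] min(3,9)*5=15 best=15 * → l++
[2,6] min(19,9)*4=36 best=36 * → r--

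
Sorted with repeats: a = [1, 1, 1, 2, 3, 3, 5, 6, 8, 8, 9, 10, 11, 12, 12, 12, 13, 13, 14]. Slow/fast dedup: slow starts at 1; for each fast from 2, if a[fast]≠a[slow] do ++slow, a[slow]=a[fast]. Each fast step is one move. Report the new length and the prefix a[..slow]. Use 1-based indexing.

length 12; prefix = [1, 2, 3, 5, 6, 8, 9, 10, 11, 12, 13, 14]

slow=1 fast=2: a[fast]=1=a[slow] dup, fast++
slow=1 fast=3: a[fast]=1=a[slow] dup, fast++
slow=1 fast=4: a[fast]=2≠a[slow]=1 write a[2]=2, slow++,fast++
slow=2 fast=5: a[fast]=3≠a[slow]=2 write a[3]=3, slow++,fast++
slow=3 fast=6: a[fast]=3=a[slow] dup, fast++
slow=3 fast=7: a[fast]=5≠a[slow]=3 write a[4]=5, slow++,fast++
slow=4 fast=8: a[fast]=6≠a[slow]=5 write a[5]=6, slow++,fast++
slow=5 fast=9: a[fast]=8≠a[slow]=6 write a[6]=8, slow++,fast++
slow=6 fast=10: a[fast]=8=a[slow] dup, fast++
slow=6 fast=11: a[fast]=9≠a[slow]=8 write a[7]=9, slow++,fast++
slow=7 fast=12: a[fast]=10≠a[slow]=9 write a[8]=10, slow++,fast++
slow=8 fast=13: a[fast]=11≠a[slow]=10 write a[9]=11, slow++,fast++
slow=9 fast=14: a[fast]=12≠a[slow]=11 write a[10]=12, slow++,fast++
slow=10 fast=15: a[fast]=12=a[slow] dup, fast++
slow=10 fast=16: a[fast]=12=a[slow] dup, fast++
slow=10 fast=17: a[fast]=13≠a[slow]=12 write a[11]=13, slow++,fast++
slow=11 fast=18: a[fast]=13=a[slow] dup, fast++
slow=11 fast=19: a[fast]=14≠a[slow]=13 write a[12]=14, slow++,fast++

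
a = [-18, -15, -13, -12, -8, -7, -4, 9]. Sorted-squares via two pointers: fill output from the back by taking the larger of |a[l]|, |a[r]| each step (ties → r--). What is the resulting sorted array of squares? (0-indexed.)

[0,7] |-18|>|9| out[7]=324 → l++
[1,7] |-15|>|9| out[6]=225 → l++
[2,7] |-13|>|9| out[5]=169 → l++
[3,7] |-12|>|9| out[4]=144 → l++
[4,7] |-8|<=|9| out[3]=81 → r--
[4,6] |-8|>|-4| out[2]=64 → l++
[5,6] |-7|>|-4| out[1]=49 → l++
[6,6] |-4|<=|-4| out[0]=16 → r--

[16, 49, 64, 81, 144, 169, 225, 324]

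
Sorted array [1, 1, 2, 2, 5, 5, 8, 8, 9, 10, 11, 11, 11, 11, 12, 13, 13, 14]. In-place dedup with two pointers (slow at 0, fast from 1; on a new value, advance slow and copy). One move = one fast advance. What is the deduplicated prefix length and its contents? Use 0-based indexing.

length 10; prefix = [1, 2, 5, 8, 9, 10, 11, 12, 13, 14]

slow=0 fast=1: a[fast]=1=a[slow] dup, fast++
slow=0 fast=2: a[fast]=2≠a[slow]=1 write a[1]=2, slow++,fast++
slow=1 fast=3: a[fast]=2=a[slow] dup, fast++
slow=1 fast=4: a[fast]=5≠a[slow]=2 write a[2]=5, slow++,fast++
slow=2 fast=5: a[fast]=5=a[slow] dup, fast++
slow=2 fast=6: a[fast]=8≠a[slow]=5 write a[3]=8, slow++,fast++
slow=3 fast=7: a[fast]=8=a[slow] dup, fast++
slow=3 fast=8: a[fast]=9≠a[slow]=8 write a[4]=9, slow++,fast++
slow=4 fast=9: a[fast]=10≠a[slow]=9 write a[5]=10, slow++,fast++
slow=5 fast=10: a[fast]=11≠a[slow]=10 write a[6]=11, slow++,fast++
slow=6 fast=11: a[fast]=11=a[slow] dup, fast++
slow=6 fast=12: a[fast]=11=a[slow] dup, fast++
slow=6 fast=13: a[fast]=11=a[slow] dup, fast++
slow=6 fast=14: a[fast]=12≠a[slow]=11 write a[7]=12, slow++,fast++
slow=7 fast=15: a[fast]=13≠a[slow]=12 write a[8]=13, slow++,fast++
slow=8 fast=16: a[fast]=13=a[slow] dup, fast++
slow=8 fast=17: a[fast]=14≠a[slow]=13 write a[9]=14, slow++,fast++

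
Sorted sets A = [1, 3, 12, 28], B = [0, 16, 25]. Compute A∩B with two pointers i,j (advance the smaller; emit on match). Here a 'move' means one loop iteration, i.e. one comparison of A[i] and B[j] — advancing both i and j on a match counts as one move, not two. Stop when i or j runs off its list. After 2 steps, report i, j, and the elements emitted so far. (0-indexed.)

i=1, j=1, emitted=[]

i=0 j=0: 1>0, j++
i=0 j=1: 1<16, i++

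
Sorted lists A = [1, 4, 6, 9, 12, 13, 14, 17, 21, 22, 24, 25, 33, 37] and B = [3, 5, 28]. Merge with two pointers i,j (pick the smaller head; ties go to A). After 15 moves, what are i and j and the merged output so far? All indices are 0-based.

i=12, j=3, merged so far=[1, 3, 4, 5, 6, 9, 12, 13, 14, 17, 21, 22, 24, 25, 28]

[i=0,j=0] A[i]=1<=B[j]=3 take 1 → i++
[i=1,j=0] A[i]=4>B[j]=3 take 3 → j++
[i=1,j=1] A[i]=4<=B[j]=5 take 4 → i++
[i=2,j=1] A[i]=6>B[j]=5 take 5 → j++
[i=2,j=2] A[i]=6<=B[j]=28 take 6 → i++
[i=3,j=2] A[i]=9<=B[j]=28 take 9 → i++
[i=4,j=2] A[i]=12<=B[j]=28 take 12 → i++
[i=5,j=2] A[i]=13<=B[j]=28 take 13 → i++
[i=6,j=2] A[i]=14<=B[j]=28 take 14 → i++
[i=7,j=2] A[i]=17<=B[j]=28 take 17 → i++
[i=8,j=2] A[i]=21<=B[j]=28 take 21 → i++
[i=9,j=2] A[i]=22<=B[j]=28 take 22 → i++
[i=10,j=2] A[i]=24<=B[j]=28 take 24 → i++
[i=11,j=2] A[i]=25<=B[j]=28 take 25 → i++
[i=12,j=2] A[i]=33>B[j]=28 take 28 → j++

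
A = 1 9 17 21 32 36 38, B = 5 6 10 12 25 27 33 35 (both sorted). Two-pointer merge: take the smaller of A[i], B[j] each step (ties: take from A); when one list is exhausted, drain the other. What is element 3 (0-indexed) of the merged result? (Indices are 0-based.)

merged[3] = 9

[i=0,j=0] A[i]=1<=B[j]=5 take 1 → i++
[i=1,j=0] A[i]=9>B[j]=5 take 5 → j++
[i=1,j=1] A[i]=9>B[j]=6 take 6 → j++
[i=1,j=2] A[i]=9<=B[j]=10 take 9 → i++
[i=2,j=2] A[i]=17>B[j]=10 take 10 → j++
[i=2,j=3] A[i]=17>B[j]=12 take 12 → j++
[i=2,j=4] A[i]=17<=B[j]=25 take 17 → i++
[i=3,j=4] A[i]=21<=B[j]=25 take 21 → i++
[i=4,j=4] A[i]=32>B[j]=25 take 25 → j++
[i=4,j=5] A[i]=32>B[j]=27 take 27 → j++
[i=4,j=6] A[i]=32<=B[j]=33 take 32 → i++
[i=5,j=6] A[i]=36>B[j]=33 take 33 → j++
[i=5,j=7] A[i]=36>B[j]=35 take 35 → j++
[i=5,j=8] B done, take A[i]=36 → i++
[i=6,j=8] B done, take A[i]=38 → i++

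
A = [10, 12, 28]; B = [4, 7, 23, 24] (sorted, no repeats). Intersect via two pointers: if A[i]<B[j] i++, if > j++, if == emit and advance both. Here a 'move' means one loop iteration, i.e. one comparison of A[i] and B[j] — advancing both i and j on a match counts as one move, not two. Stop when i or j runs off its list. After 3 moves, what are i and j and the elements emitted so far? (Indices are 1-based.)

i=1 j=1: 10>4, j++
i=1 j=2: 10>7, j++
i=1 j=3: 10<23, i++

i=2, j=3, emitted=[]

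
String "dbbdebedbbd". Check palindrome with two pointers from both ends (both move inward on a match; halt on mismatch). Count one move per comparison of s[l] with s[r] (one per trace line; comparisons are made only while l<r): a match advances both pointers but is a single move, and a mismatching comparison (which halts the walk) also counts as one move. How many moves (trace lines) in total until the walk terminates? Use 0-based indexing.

[0,10] 'd'=='d' → l++,r--
[1,9] 'b'=='b' → l++,r--
[2,8] 'b'=='b' → l++,r--
[3,7] 'd'=='d' → l++,r--
[4,6] 'e'=='e' → l++,r--

5 moves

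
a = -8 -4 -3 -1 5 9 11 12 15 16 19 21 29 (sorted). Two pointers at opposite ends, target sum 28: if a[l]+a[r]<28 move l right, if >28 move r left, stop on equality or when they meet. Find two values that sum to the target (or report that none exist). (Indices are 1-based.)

(-1, 29)

l=1 r=13: -8+29=21 <28, l++
l=2 r=13: -4+29=25 <28, l++
l=3 r=13: -3+29=26 <28, l++
l=4 r=13: -1+29=28, found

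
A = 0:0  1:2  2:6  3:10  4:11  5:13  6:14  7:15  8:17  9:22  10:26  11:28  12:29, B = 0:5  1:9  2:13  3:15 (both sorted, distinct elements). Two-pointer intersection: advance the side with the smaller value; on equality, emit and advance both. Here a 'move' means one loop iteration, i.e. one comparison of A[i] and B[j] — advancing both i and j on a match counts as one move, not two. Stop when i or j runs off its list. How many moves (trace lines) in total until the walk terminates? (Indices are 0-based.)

i=0 j=0: 0<5, i++
i=1 j=0: 2<5, i++
i=2 j=0: 6>5, j++
i=2 j=1: 6<9, i++
i=3 j=1: 10>9, j++
i=3 j=2: 10<13, i++
i=4 j=2: 11<13, i++
i=5 j=2: 13==13 emit, i++,j++
i=6 j=3: 14<15, i++
i=7 j=3: 15==15 emit, i++,j++

10 moves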